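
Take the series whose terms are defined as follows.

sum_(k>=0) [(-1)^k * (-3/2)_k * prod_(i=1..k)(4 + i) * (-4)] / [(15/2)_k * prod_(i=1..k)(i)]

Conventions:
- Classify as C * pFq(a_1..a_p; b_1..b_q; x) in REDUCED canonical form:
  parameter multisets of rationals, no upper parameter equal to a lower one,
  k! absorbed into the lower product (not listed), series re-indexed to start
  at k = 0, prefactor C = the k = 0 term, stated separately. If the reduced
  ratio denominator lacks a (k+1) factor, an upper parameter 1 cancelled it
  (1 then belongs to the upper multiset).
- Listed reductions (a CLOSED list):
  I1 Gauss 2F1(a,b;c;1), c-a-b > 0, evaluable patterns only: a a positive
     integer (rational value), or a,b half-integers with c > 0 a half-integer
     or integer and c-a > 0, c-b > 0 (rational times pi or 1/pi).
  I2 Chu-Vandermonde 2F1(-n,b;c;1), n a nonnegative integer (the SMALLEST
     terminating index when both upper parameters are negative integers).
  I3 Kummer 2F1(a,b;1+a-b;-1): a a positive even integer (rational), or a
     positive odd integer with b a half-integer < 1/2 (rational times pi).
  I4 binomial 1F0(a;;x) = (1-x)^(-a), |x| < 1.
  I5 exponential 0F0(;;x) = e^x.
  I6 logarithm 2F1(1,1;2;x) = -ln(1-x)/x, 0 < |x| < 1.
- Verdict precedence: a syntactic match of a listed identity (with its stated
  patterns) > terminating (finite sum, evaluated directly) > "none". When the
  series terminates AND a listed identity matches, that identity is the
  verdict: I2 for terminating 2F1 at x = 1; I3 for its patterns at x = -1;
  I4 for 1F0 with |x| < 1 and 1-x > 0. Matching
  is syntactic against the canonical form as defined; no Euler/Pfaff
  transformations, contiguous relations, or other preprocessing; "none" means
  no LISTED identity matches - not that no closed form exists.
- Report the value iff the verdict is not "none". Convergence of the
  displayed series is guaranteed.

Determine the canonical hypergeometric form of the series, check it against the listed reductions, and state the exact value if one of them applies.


Reduced: x = -1, 2F1, upper = {-3/2, 5}, lower = {15/2}, C = -4. Verdict (x = -1): Kummer's theorem (I3) applies (x = -1; c = 15/2 equals 1+a-b for upper {-3/2, 5}: listed pattern). Hence: (-45045/16384) * pi.

The tell: from the first term -4: the running product (prefactor -4) telescopes to a rising factorial.
Ratio: r(k) = (-1) * (k-3/2) (k+5) / [(k+15/2) (k+1)] - rational; roots negated = parameters, x = (-1), C = -4.


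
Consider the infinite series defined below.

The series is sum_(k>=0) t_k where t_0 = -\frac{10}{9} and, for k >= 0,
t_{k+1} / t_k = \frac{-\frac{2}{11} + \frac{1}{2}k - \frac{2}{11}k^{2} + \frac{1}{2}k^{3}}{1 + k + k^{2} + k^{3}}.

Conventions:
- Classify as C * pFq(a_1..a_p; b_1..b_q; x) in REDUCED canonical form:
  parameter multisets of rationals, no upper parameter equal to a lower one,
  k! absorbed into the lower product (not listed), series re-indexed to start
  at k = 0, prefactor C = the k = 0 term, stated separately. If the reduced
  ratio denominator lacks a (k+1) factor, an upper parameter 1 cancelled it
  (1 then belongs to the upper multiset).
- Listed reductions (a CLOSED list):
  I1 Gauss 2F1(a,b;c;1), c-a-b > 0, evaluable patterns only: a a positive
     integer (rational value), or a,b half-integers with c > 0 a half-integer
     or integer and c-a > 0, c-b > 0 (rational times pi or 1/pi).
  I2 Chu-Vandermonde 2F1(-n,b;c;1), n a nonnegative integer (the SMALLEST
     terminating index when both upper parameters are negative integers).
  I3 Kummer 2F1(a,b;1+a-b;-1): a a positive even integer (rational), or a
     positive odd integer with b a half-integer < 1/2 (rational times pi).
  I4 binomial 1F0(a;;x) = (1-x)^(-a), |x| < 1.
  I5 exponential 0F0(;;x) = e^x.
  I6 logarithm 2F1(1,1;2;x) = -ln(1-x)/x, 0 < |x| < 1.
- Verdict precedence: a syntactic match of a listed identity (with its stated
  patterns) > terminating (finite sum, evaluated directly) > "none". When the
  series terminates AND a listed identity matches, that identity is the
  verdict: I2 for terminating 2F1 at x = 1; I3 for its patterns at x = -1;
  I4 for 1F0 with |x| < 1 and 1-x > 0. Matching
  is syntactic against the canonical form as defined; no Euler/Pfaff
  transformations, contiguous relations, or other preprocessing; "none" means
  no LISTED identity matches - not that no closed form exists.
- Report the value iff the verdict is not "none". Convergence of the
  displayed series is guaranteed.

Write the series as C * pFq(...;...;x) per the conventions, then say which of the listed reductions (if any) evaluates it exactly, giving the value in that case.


Key observation: with t_0 = -\frac{10}{9}, the ratio is unreduced: k^2 + 1 divides both sides (C = -10/9).
Step ratio: r(k) = \frac{1}{2} * (k-\frac{4}{11}) / [(k+1)] - rational in k. x = \frac{1}{2}; t_0 = -\frac{10}{9}; negate the roots.

Canonical form: C = -\frac{10}{9} times 1F0 with upper {-\frac{4}{11}}, lower {-}, x = \frac{1}{2}. Verdict at x = \frac{1}{2}: the binomial series (I4) matches (the 1F0 binomial series: exponent 4/11, x = \frac{1}{2}). Value: \left(-\frac{10}{9}\right) \cdot \left(\frac{1}{2}\right)^{\frac{4}{11}}.


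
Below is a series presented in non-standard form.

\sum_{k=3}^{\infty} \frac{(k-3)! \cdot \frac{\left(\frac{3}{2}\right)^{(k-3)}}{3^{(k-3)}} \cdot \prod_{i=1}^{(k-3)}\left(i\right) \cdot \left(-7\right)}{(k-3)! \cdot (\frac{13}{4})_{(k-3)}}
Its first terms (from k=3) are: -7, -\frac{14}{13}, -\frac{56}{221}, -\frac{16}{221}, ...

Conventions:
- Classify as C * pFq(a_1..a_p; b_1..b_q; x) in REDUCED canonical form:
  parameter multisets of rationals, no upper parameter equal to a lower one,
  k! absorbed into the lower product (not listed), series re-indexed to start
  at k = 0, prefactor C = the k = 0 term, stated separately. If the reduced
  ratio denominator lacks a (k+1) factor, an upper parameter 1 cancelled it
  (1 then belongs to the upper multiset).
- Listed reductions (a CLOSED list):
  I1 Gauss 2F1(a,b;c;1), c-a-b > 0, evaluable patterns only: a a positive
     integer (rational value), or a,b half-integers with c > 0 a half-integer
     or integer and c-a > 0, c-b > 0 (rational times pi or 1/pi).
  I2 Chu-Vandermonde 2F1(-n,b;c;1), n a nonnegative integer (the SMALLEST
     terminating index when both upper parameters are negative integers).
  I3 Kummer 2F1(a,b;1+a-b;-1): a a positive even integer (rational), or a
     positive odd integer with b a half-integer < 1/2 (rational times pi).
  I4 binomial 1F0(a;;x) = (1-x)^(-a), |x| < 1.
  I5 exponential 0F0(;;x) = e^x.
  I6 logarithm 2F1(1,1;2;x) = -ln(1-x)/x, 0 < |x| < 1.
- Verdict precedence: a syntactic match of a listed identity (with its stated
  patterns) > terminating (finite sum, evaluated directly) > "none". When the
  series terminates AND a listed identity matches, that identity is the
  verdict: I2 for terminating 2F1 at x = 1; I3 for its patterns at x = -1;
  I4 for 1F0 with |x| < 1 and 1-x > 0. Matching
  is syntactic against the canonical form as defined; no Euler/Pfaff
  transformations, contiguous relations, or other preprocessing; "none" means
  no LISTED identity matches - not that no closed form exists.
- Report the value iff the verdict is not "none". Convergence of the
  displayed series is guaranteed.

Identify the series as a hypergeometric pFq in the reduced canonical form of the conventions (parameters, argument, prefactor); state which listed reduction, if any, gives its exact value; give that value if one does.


Canonical form: C = -7 times 2F1 with upper {1, 1}, lower {\frac{13}{4}}, x = \frac{1}{2}. Verdict: none. No listed pattern accepts 2F1(1, 1; \frac{13}{4}; \frac{1}{2}).

First insight: with t_0 = -7, the running product (prefactor -7) telescopes to a rising factorial.
Step ratio: r(k) = \frac{1}{2} * (k+1) (k+1) / [(k+\frac{13}{4}) (k+1)] ; factor over Q: parameters, x = \frac{1}{2}, and C = -7.


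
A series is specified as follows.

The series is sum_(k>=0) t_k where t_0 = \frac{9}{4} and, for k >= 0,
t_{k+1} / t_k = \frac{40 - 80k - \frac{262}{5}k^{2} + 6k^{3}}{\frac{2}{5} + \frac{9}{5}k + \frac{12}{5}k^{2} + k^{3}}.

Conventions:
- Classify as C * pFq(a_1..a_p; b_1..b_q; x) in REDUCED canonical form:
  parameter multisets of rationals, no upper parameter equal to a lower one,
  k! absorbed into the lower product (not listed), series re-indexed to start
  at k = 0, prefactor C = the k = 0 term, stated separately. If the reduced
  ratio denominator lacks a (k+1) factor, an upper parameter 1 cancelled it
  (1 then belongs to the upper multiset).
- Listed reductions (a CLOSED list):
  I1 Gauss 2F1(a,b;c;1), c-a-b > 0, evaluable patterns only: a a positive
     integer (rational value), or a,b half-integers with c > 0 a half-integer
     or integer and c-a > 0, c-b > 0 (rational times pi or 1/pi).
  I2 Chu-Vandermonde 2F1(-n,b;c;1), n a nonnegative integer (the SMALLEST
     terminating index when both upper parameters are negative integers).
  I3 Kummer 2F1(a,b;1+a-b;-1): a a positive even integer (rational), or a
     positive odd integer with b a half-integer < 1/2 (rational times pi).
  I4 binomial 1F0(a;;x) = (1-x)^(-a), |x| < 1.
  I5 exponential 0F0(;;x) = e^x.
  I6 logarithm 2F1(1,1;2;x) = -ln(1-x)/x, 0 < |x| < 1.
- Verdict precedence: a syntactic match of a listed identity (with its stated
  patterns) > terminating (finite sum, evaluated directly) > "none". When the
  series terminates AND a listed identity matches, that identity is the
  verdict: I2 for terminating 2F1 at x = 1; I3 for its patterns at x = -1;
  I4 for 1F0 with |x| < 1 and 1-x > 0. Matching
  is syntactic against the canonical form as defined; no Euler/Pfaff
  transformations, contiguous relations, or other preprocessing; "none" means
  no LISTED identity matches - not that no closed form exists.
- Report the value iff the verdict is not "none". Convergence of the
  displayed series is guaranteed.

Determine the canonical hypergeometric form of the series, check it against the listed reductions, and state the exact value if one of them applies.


Classification (C = \frac{9}{4}): 3F2 with upper {-10, -\frac{2}{5}, \frac{5}{3}}, lower {\frac{2}{5}, 1}, argument x = 6. Verdict: terminating. (-10)_k vanishes past k = 10, leaving a 11-term sum, computed directly. Its exact value is -\frac{251039133113581}{22349628}.

First insight: t_0 being \frac{9}{4}, roots of the ratio polynomials (C = 9/4) are the negated parameters.
Adjacent-term ratio: r(k) = 6 * (k-10) (k-\frac{2}{5}) (k+\frac{5}{3}) / [(k+\frac{2}{5}) (k+1) (k+1)] - rational in k. x = 6; t_0 = \frac{9}{4}; negate the roots.


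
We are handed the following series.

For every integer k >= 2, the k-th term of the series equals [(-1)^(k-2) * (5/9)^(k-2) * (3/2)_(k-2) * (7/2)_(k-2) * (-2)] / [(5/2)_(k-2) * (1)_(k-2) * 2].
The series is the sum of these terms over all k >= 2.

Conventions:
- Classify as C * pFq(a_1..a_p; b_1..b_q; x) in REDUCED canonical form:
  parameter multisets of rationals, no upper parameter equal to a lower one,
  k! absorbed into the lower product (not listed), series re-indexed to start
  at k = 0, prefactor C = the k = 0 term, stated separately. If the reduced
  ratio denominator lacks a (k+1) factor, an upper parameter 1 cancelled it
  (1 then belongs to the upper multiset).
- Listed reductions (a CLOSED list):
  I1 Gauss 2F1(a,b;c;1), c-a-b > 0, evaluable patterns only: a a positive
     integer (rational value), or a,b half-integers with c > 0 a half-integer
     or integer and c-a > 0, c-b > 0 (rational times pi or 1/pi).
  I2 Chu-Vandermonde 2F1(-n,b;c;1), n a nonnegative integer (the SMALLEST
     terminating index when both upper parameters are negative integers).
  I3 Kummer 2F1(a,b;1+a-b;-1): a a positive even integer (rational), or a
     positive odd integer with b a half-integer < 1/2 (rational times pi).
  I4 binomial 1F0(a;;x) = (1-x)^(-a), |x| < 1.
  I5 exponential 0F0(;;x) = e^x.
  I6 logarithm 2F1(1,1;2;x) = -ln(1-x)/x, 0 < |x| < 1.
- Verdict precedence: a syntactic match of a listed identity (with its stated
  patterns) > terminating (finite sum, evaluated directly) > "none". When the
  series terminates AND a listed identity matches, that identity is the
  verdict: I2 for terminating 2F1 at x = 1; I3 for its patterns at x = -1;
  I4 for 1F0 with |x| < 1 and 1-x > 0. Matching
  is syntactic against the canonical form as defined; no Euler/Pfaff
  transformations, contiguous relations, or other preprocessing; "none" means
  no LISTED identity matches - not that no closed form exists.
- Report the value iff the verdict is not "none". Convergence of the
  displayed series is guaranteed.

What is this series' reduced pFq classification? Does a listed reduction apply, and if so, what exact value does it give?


Classification (C = -1): 2F1 with upper {3/2, 7/2}, lower {5/2}, argument x = -5/9. Verdict: none - this 2F1 at x = -5/9 matches no listed pattern, and upper {3/2, 7/2} holds no stopper.

Structural cue: t_0 = -1 here, and the (-1)^k factor (C = -1) folds into the argument's sign.
Adjacent-term ratio: r(k) = (-5/9) * (k+3/2) (k+7/2) / [(k+5/2) (k+1)] - rational in k. x = (-5/9); t_0 = -1; negate the roots.


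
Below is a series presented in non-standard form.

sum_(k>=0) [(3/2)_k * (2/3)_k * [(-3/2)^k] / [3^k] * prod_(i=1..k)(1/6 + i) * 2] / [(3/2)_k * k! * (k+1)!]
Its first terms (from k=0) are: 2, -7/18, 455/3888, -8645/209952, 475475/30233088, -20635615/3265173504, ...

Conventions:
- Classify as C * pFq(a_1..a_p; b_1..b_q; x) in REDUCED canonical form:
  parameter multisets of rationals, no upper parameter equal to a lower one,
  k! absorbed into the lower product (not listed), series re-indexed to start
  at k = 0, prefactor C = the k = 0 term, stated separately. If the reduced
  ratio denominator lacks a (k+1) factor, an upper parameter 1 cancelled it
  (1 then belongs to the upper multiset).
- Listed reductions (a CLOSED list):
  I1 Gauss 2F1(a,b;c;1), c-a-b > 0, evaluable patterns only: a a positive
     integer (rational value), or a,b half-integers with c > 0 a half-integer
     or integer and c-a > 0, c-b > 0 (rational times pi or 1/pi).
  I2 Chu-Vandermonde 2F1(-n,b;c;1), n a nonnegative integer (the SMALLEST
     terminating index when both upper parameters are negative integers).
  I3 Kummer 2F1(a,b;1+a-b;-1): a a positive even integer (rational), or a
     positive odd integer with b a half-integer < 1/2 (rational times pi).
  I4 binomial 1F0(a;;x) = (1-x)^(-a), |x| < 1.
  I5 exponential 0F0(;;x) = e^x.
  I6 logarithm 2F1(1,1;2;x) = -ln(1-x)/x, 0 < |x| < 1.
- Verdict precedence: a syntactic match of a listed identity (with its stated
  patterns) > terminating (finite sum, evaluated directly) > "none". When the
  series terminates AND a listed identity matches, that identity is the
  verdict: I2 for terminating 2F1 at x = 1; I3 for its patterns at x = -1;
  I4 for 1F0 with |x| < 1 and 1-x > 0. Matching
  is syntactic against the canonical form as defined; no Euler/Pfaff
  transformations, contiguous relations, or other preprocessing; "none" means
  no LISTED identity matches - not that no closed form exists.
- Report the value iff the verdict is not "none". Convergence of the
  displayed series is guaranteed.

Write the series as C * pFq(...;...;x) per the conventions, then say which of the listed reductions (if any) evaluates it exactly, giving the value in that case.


Prefactor 2, argument -1/2: 2F1 with upper {2/3, 7/6} over lower {2}. Verdict: no listed reduction: x = -1/2 and upper {2/3, 7/6} fail every I1-I6 pattern.

The tell: from the first term 2: the parameter 3/2 appears in both the upper and lower lists and cancels.
Adjacent-term ratio: r(k) = (-1/2) * (k+2/3) (k+7/6) / [(k+2) (k+1)] - rational; roots negated = parameters, x = (-1/2), C = 2.


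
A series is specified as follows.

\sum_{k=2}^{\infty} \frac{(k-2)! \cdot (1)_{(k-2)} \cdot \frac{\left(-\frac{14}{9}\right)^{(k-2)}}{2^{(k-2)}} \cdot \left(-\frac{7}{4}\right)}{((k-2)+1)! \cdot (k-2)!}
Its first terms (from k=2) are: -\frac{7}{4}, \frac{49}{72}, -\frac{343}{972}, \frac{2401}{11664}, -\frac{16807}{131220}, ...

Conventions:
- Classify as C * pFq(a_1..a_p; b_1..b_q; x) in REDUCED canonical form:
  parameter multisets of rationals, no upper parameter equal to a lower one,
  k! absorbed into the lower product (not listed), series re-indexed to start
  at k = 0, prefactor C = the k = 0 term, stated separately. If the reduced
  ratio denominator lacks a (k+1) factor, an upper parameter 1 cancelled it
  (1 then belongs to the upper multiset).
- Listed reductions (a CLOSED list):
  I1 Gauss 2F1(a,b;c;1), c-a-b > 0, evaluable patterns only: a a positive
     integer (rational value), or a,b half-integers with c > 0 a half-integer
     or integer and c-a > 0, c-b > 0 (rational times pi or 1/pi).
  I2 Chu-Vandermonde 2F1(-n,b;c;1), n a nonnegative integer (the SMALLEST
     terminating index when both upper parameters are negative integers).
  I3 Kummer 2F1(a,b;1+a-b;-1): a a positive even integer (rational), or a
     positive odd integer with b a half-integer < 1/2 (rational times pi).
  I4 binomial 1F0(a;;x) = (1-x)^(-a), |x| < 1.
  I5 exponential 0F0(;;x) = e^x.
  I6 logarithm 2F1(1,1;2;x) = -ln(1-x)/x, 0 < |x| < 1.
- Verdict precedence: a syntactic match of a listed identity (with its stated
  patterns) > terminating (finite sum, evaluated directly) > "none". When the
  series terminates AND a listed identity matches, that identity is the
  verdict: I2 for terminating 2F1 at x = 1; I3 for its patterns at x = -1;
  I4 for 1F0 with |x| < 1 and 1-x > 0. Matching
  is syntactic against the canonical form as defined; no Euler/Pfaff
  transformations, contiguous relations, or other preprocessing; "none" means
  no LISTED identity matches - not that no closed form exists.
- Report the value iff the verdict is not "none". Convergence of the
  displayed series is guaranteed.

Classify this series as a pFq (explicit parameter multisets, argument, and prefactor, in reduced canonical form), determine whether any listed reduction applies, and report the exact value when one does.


With C = -\frac{7}{4}: the canonical form is 2F1(1, 1; 2; -\frac{7}{9}). Verdict: the logarithmic series (I6) matches (the logarithm: parameters (1,1;2), x = -\frac{7}{9}). Sum: \left(-\frac{9}{4}\right) \cdot \ln\left(\frac{16}{9}\right).

Key observation: x = -\frac{7}{9} and the factorial ratio (prefactor -7/4) (k+a-1)!/(a-1)! is a rising factorial (a)_k.
Ratio: r(k) = -\frac{7}{9} * (k+1) (k+1) / [(k+2) (k+1)] - rational in k, leading ratio -\frac{7}{9}; with t_0 = -\frac{7}{4}, classification follows.


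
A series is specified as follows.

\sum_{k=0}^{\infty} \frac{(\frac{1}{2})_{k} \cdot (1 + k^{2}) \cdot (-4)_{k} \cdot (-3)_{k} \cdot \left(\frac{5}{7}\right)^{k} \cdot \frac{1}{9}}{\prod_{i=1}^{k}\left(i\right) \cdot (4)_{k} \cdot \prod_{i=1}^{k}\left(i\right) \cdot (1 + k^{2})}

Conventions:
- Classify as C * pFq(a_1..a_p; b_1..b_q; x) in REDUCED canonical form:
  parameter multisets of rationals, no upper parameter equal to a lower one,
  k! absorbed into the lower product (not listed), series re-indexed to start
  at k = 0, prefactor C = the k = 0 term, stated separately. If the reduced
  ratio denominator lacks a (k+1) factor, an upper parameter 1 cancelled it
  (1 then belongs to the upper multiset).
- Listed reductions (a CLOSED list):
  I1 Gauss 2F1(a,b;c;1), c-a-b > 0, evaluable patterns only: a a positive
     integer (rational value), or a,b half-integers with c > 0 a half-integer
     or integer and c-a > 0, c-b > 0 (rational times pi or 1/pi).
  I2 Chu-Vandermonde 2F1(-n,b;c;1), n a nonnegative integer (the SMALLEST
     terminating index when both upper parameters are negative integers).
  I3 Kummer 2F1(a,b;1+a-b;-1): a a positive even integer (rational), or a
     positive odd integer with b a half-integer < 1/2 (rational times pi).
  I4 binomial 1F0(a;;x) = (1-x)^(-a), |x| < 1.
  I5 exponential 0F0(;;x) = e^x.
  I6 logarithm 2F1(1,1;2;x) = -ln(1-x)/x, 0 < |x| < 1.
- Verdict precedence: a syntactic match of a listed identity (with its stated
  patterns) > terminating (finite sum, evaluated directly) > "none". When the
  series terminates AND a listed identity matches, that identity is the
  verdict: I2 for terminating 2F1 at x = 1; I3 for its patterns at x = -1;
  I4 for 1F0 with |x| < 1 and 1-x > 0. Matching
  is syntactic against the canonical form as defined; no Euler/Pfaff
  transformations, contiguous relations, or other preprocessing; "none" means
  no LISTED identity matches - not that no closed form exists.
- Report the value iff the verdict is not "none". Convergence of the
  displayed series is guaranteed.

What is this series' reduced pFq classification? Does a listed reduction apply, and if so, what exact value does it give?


The series (x = \frac{5}{7}) is 3F2: upper {-4, -3, \frac{1}{2}}, lower {1, 4}, prefactor \frac{1}{9}. Verdict: terminating - the sum ends at index 3 because -3 is a negative integer; exact evaluation follows. Sum: \frac{1487}{5488}.

Key observation: x = \frac{5}{7} and the lower running product (C = 1/9, x = 5/7) is a rising factorial.
Consecutive-term ratio: r(k) = \frac{5}{7} * (k-4) (k-3) (k+\frac{1}{2}) / [(k+1) (k+4) (k+1)] - rational in k, leading ratio \frac{5}{7}; with t_0 = \frac{1}{9}, classification follows.


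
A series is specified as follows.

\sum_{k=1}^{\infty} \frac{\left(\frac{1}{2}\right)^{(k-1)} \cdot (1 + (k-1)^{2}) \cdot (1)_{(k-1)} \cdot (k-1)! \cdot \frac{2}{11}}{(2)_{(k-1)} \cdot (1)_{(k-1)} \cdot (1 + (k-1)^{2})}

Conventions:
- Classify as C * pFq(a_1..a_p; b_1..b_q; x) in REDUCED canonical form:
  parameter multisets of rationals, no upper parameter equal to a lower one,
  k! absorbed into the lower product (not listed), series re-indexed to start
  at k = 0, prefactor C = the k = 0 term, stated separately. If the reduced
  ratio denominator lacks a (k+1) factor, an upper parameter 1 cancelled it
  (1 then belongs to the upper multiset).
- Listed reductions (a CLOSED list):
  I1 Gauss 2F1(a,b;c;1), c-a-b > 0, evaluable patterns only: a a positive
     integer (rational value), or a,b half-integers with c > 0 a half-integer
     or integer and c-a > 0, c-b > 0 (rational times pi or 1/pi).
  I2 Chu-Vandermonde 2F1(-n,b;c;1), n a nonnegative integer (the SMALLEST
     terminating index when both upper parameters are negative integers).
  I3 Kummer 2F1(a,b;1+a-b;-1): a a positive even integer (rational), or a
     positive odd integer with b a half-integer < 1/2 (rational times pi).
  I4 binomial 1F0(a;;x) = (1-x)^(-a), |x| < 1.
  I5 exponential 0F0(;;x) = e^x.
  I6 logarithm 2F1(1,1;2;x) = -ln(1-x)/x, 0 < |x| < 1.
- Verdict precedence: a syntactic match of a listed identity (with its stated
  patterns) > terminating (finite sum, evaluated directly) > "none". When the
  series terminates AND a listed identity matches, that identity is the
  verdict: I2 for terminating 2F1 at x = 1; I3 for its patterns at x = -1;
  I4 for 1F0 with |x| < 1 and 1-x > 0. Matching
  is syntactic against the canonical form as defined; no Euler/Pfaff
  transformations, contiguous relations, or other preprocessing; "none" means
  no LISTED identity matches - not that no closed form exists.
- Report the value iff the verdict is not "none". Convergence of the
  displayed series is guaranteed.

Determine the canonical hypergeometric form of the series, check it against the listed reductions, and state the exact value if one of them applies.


The series (x = \frac{1}{2}) is 2F1: upper {1, 1}, lower {2}, prefactor \frac{2}{11}. Verdict (x = \frac{1}{2}): the I6 logarithm reduction applies (the logarithm: parameters (1,1;2), x = \frac{1}{2}). Sum: \left(-\frac{4}{11}\right) \cdot \ln\left(\frac{1}{2}\right).

Structural cue: from the first term \frac{2}{11}: the factorial ratio (prefactor 2/11) (k+a-1)!/(a-1)! is a rising factorial (a)_k.
Adjacent-term ratio: r(k) = \frac{1}{2} * (k+1) (k+1) / [(k+2) (k+1)] - rational; roots negated = parameters, x = \frac{1}{2}, C = \frac{2}{11}.


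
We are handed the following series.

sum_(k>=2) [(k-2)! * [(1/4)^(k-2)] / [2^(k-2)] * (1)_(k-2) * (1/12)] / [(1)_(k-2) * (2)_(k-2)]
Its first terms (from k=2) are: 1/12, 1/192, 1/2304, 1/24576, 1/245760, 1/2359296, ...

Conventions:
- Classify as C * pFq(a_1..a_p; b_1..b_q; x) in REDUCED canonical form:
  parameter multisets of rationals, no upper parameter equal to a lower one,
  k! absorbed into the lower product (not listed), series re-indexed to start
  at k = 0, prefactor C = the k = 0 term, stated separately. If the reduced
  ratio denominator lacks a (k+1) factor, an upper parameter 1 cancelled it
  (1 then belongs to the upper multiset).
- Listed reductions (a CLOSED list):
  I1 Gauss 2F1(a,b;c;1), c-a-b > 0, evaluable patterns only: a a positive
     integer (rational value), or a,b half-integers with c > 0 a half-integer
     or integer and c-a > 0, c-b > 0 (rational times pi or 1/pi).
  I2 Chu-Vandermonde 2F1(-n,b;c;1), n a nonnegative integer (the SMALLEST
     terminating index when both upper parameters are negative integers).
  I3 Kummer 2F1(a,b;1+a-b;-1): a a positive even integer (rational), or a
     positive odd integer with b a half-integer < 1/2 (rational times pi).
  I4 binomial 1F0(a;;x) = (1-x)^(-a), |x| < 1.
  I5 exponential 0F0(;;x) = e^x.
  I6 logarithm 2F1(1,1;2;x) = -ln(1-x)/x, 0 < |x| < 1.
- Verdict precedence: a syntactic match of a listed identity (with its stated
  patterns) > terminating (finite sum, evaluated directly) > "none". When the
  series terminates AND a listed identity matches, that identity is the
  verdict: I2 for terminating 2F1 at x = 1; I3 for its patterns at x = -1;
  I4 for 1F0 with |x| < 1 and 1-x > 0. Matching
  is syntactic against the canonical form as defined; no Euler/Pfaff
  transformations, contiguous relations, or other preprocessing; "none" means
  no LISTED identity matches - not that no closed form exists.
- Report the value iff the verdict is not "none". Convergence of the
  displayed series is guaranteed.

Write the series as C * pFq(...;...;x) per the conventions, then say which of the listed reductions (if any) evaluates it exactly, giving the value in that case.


The tell: t_0 = 1/12 here, and the two k-th powers (C = 1/12, x = 1/8) combine into one argument.
Consecutive-term ratio: r(k) = (1/8) * (k+1) (k+1) / [(k+2) (k+1)] - poly over poly, x = (1/8) from leading terms; C = 1/12 at k = 0.

With C = 1/12: the canonical form is 2F1(1, 1; 2; 1/8). Verdict: the logarithmic series (I6) fires (the logarithm: parameters (1,1;2), x = 1/8). Its exact value is (-2/3) * ln(7/8).


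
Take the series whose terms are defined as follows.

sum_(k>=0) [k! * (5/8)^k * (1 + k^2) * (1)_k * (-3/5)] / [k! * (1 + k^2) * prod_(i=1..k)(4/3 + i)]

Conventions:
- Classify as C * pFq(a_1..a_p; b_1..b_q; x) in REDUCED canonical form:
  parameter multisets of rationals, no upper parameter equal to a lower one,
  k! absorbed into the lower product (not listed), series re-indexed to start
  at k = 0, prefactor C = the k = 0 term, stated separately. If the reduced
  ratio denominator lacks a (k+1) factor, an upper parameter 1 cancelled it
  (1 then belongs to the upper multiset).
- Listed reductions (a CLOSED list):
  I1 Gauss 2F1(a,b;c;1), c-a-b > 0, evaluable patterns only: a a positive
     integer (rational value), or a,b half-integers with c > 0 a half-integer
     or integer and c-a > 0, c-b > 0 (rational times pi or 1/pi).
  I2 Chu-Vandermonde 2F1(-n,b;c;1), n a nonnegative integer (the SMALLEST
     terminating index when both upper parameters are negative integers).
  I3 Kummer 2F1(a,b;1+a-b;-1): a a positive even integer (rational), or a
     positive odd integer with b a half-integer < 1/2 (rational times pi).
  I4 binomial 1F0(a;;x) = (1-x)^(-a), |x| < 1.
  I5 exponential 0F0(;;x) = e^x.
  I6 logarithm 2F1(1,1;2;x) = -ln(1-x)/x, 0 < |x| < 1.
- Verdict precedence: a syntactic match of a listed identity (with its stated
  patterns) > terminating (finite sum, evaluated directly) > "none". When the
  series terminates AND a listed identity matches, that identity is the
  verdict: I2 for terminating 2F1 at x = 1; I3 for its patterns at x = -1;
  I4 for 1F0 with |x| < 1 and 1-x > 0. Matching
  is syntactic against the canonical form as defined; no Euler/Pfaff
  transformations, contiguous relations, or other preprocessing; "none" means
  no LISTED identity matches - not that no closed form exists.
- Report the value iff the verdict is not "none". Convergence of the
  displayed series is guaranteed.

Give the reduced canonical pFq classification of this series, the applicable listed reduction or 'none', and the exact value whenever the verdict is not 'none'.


Canonical form: C = -3/5 times 2F1 with upper {1, 1}, lower {7/3}, x = 5/8. Verdict: none. Every listed pattern misses the 2F1 form at 5/8, upper {1, 1}.

Key step: with t_0 = -3/5, the factorial ratio (prefactor -3/5) (k+a-1)!/(a-1)! is a rising factorial (a)_k.
Step ratio: r(k) = (5/8) * (k+1) (k+1) / [(k+7/3) (k+1)] - poly over poly, x = (5/8) from leading terms; C = -3/5 at k = 0.


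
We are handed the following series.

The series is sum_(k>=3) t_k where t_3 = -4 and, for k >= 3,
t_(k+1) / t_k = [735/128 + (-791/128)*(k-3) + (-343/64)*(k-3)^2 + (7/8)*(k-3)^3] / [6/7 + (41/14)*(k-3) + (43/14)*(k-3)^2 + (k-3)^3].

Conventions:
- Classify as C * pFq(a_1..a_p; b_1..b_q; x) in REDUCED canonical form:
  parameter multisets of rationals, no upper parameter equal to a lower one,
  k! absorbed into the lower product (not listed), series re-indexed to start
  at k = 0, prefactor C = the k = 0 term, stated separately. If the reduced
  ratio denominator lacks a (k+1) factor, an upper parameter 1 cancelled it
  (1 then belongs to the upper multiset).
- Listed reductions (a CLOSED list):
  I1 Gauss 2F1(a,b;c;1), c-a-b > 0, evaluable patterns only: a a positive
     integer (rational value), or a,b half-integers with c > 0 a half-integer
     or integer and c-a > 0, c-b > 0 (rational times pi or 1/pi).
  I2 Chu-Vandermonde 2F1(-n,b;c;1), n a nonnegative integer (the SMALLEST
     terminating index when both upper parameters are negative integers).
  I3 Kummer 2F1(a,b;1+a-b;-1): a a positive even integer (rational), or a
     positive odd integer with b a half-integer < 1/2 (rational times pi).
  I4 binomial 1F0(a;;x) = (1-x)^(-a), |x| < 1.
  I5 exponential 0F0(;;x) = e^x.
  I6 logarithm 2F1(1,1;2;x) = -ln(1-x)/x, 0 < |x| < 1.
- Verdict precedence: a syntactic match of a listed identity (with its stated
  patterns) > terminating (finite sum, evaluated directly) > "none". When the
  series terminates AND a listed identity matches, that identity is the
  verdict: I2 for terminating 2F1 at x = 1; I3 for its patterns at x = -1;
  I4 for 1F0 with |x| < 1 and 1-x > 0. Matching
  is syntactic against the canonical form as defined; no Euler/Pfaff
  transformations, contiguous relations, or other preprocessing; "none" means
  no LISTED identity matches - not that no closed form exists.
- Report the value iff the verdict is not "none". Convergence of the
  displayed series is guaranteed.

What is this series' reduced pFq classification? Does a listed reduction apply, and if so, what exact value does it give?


Prefactor -4, argument 7/8: 2F1 with upper {-7, -5/8} over lower {4/7}. Verdict: terminating (-7 upstairs). 8 nonzero terms in all; added directly. Its exact value is -202087927359442073987/9257711984013475840.

First insight: from the first term -4: the expanded ratio factors over Q; C = -4, roots give parameters.
Step ratio: r(k) = (7/8) * (k-7) (k-5/8) / [(k+4/7) (k+1)] - rational in k, leading ratio (7/8); with t_0 = -4, classification follows.


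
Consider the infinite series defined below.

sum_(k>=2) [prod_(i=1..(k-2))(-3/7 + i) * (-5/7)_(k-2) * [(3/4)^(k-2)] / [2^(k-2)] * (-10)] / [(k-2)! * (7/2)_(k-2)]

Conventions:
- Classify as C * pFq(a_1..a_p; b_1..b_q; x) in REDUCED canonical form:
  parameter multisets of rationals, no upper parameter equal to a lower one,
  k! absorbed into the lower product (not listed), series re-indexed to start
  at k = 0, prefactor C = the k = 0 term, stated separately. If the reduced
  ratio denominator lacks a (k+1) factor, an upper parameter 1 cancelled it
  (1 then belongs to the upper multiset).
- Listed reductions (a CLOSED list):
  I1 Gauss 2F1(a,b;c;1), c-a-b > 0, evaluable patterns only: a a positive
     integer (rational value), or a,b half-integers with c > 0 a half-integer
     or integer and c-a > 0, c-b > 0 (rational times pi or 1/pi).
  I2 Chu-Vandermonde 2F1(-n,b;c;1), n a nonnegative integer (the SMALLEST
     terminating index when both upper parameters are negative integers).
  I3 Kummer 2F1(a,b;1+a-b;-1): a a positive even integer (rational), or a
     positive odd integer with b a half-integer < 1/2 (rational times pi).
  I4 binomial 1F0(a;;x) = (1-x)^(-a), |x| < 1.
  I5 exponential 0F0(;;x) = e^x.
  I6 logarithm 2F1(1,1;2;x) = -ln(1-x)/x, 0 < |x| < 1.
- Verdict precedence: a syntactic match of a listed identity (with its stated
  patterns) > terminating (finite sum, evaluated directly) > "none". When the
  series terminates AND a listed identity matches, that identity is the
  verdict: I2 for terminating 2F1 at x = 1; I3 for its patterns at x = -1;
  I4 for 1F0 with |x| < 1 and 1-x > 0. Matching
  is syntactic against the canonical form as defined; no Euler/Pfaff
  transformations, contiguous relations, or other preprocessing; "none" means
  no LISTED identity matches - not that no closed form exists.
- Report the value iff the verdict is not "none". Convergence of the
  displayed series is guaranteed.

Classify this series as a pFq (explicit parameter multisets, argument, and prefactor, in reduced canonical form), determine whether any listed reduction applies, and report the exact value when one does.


At argument 3/8: a 2F1 with upper {-5/7, 4/7}, lower {7/2}, scaled by C = -10. Verdict: none - at argument 3/8 the multisets {-5/7, 4/7} ; {7/2} match no listed identity.

Key step: from the first term -10: the two k-th powers (C = -10) combine into one argument.
Consecutive-term ratio: r(k) = (3/8) * (k-5/7) (k+4/7) / [(k+7/2) (k+1)] ; factor over Q: parameters, x = (3/8), and C = -10.


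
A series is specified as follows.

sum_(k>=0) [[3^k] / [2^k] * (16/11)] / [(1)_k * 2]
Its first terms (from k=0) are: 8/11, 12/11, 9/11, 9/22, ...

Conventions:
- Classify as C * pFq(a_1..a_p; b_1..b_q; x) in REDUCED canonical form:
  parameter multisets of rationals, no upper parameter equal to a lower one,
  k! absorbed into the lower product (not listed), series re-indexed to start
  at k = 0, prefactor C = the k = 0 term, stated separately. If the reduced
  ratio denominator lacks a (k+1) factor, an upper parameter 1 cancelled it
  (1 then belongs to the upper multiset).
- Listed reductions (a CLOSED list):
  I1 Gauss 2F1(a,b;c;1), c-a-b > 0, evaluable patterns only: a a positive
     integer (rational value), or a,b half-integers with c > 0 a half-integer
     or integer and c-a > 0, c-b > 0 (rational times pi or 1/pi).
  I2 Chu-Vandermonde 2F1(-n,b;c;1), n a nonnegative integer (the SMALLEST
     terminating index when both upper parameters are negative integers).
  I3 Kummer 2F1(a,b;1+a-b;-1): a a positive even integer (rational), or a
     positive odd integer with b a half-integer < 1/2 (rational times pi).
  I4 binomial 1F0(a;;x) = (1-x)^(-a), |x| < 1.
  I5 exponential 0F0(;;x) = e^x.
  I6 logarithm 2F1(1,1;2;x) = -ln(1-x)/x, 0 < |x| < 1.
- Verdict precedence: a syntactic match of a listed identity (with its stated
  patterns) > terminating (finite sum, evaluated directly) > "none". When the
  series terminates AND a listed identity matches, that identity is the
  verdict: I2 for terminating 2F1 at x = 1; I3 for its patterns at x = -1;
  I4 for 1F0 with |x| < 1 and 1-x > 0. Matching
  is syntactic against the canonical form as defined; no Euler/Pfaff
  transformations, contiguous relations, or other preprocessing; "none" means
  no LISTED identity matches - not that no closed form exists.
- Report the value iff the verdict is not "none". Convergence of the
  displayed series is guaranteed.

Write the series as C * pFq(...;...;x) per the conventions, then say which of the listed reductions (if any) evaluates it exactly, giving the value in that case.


This is 8/11 * 0F0(-; -; 3/2) in reduced canonical form. Verdict (x = 3/2): exponential (I5) applies (the 0F0 exponential series at x = 3/2). Its exact value is (8/11) * e^(3/2).

Structural cue: with t_0 = 8/11, (1)_k (prefactor 8/11) is k! itself.
Consecutive-term ratio: r(k) = (3/2) * 1 / [(k+1)] - rational in k. x = (3/2); t_0 = 8/11; negate the roots.


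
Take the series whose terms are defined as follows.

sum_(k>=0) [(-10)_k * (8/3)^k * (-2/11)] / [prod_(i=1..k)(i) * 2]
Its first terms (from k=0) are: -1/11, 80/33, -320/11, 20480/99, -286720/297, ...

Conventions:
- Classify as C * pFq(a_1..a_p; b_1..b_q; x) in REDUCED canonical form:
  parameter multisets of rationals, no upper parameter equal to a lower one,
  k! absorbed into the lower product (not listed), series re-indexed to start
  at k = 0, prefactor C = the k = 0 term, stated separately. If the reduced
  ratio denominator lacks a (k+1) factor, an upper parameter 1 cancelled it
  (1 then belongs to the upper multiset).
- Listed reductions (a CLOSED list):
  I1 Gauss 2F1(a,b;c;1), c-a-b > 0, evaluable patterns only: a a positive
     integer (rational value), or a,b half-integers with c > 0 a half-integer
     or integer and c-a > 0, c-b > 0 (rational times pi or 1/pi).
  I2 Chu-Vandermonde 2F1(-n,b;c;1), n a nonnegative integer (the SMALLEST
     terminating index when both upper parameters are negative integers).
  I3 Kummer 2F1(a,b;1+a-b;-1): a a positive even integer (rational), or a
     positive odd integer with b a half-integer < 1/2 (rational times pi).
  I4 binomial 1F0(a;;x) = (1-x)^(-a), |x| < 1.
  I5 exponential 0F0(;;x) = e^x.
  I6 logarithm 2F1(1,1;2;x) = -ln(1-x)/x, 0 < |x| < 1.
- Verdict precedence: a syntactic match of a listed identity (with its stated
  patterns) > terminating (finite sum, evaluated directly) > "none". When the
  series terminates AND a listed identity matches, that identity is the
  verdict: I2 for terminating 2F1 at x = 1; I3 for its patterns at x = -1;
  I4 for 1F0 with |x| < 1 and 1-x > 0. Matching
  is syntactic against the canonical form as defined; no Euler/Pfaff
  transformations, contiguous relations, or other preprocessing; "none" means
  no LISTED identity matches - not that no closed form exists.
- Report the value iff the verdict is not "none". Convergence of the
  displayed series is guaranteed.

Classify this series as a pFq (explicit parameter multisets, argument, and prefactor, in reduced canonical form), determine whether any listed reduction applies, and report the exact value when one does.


At argument 8/3: a 1F0 with upper {-10}, lower {-}, scaled by C = -1/11. Verdict: terminating - no listed pattern fits, but -10 in the upper list cuts the series at k = 10; direct evaluation. Sum: -9765625/649539.

Key step: x = (8/3) and the constant factors (C = -1/11, x = 8/3) combine into one prefactor.
Consecutive-term ratio: r(k) = (8/3) * (k-10) / [(k+1)] ; factor over Q: parameters, x = (8/3), and C = -1/11.


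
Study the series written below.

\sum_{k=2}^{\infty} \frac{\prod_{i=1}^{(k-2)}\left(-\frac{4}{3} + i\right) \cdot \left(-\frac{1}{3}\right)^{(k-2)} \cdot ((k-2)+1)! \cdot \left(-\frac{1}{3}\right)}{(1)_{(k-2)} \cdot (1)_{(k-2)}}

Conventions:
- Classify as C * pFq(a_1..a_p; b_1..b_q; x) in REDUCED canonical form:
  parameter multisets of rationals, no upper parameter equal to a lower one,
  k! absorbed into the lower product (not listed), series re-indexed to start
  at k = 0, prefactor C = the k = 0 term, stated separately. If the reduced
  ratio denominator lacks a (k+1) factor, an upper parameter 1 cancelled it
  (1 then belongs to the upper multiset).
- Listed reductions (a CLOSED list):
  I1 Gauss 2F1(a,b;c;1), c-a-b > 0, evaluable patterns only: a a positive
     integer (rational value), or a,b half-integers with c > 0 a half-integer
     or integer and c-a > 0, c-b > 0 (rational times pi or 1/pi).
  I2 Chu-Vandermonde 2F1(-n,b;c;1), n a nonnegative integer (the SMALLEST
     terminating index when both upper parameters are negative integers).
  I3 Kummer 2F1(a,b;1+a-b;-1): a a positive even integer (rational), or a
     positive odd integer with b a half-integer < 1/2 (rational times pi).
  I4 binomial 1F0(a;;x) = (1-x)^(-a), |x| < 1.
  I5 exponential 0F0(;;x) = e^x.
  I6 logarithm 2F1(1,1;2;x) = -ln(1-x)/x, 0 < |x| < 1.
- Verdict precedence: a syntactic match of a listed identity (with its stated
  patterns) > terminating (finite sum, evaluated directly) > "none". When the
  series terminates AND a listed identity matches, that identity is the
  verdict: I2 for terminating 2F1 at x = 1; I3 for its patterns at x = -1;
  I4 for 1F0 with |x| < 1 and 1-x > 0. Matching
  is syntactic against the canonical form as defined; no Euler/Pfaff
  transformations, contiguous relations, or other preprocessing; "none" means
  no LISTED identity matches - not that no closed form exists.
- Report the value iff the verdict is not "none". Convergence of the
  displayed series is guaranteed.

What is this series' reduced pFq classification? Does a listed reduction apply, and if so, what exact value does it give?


Structural cue: from the first term -\frac{1}{3}: (1)_k (C = -1/3) is k! itself.
Step ratio: r(k) = -\frac{1}{3} * (k-\frac{1}{3}) (k+2) / [(k+1) (k+1)] - poly over poly, x = -\frac{1}{3} from leading terms; C = -\frac{1}{3} at k = 0.

Reduced: x = -\frac{1}{3}, 2F1, upper = {-\frac{1}{3}, 2}, lower = {1}, C = -\frac{1}{3}. Verdict: no listed reduction: x = -\frac{1}{3} and upper {-\frac{1}{3}, 2} fail every I1-I6 pattern.
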